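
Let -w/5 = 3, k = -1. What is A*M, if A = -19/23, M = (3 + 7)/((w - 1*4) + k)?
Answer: 19/46 ≈ 0.41304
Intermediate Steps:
w = -15 (w = -5*3 = -15)
M = -1/2 (M = (3 + 7)/((-15 - 1*4) - 1) = 10/((-15 - 4) - 1) = 10/(-19 - 1) = 10/(-20) = 10*(-1/20) = -1/2 ≈ -0.50000)
A = -19/23 (A = -19*1/23 = -19/23 ≈ -0.82609)
A*M = -19/23*(-1/2) = 19/46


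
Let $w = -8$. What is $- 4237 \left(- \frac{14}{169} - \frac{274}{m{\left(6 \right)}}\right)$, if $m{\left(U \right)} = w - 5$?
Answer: $- \frac{15032876}{169} \approx -88952.0$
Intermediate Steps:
$m{\left(U \right)} = -13$ ($m{\left(U \right)} = -8 - 5 = -13$)
$- 4237 \left(- \frac{14}{169} - \frac{274}{m{\left(6 \right)}}\right) = - 4237 \left(- \frac{14}{169} - \frac{274}{-13}\right) = - 4237 \left(\left(-14\right) \frac{1}{169} - - \frac{274}{13}\right) = - 4237 \left(- \frac{14}{169} + \frac{274}{13}\right) = \left(-4237\right) \frac{3548}{169} = - \frac{15032876}{169}$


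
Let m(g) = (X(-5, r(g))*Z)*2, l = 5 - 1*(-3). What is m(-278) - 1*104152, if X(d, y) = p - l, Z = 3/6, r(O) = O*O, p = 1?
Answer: -104159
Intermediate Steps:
l = 8 (l = 5 + 3 = 8)
r(O) = O²
Z = ½ (Z = 3*(⅙) = ½ ≈ 0.50000)
X(d, y) = -7 (X(d, y) = 1 - 1*8 = 1 - 8 = -7)
m(g) = -7 (m(g) = -7*½*2 = -7/2*2 = -7)
m(-278) - 1*104152 = -7 - 1*104152 = -7 - 104152 = -104159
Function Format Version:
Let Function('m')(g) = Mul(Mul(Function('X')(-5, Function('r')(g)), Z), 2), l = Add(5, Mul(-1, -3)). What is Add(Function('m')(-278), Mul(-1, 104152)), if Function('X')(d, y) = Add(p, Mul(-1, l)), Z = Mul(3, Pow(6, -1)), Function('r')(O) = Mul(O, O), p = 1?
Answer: -104159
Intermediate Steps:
l = 8 (l = Add(5, 3) = 8)
Function('r')(O) = Pow(O, 2)
Z = Rational(1, 2) (Z = Mul(3, Rational(1, 6)) = Rational(1, 2) ≈ 0.50000)
Function('X')(d, y) = -7 (Function('X')(d, y) = Add(1, Mul(-1, 8)) = Add(1, -8) = -7)
Function('m')(g) = -7 (Function('m')(g) = Mul(Mul(-7, Rational(1, 2)), 2) = Mul(Rational(-7, 2), 2) = -7)
Add(Function('m')(-278), Mul(-1, 104152)) = Add(-7, Mul(-1, 104152)) = Add(-7, -104152) = -104159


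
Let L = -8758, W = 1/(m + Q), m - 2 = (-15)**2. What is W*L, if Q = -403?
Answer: 4379/88 ≈ 49.761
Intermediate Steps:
m = 227 (m = 2 + (-15)**2 = 2 + 225 = 227)
W = -1/176 (W = 1/(227 - 403) = 1/(-176) = -1/176 ≈ -0.0056818)
W*L = -1/176*(-8758) = 4379/88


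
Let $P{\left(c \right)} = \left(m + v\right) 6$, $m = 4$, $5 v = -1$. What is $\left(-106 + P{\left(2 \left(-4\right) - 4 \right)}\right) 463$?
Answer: $- \frac{192608}{5} \approx -38522.0$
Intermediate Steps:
$v = - \frac{1}{5}$ ($v = \frac{1}{5} \left(-1\right) = - \frac{1}{5} \approx -0.2$)
$P{\left(c \right)} = \frac{114}{5}$ ($P{\left(c \right)} = \left(4 - \frac{1}{5}\right) 6 = \frac{19}{5} \cdot 6 = \frac{114}{5}$)
$\left(-106 + P{\left(2 \left(-4\right) - 4 \right)}\right) 463 = \left(-106 + \frac{114}{5}\right) 463 = \left(- \frac{416}{5}\right) 463 = - \frac{192608}{5}$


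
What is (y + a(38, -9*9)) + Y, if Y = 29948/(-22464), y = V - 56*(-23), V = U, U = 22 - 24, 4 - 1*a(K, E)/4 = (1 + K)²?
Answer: -26863199/5616 ≈ -4783.3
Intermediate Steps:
a(K, E) = 16 - 4*(1 + K)²
U = -2
V = -2
y = 1286 (y = -2 - 56*(-23) = -2 + 1288 = 1286)
Y = -7487/5616 (Y = 29948*(-1/22464) = -7487/5616 ≈ -1.3332)
(y + a(38, -9*9)) + Y = (1286 + (16 - 4*(1 + 38)²)) - 7487/5616 = (1286 + (16 - 4*39²)) - 7487/5616 = (1286 + (16 - 4*1521)) - 7487/5616 = (1286 + (16 - 6084)) - 7487/5616 = (1286 - 6068) - 7487/5616 = -4782 - 7487/5616 = -26863199/5616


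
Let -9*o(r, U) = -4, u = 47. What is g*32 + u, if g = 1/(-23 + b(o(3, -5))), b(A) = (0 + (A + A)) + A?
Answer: 2959/65 ≈ 45.523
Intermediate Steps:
o(r, U) = 4/9 (o(r, U) = -⅑*(-4) = 4/9)
b(A) = 3*A (b(A) = (0 + 2*A) + A = 2*A + A = 3*A)
g = -3/65 (g = 1/(-23 + 3*(4/9)) = 1/(-23 + 4/3) = 1/(-65/3) = -3/65 ≈ -0.046154)
g*32 + u = -3/65*32 + 47 = -96/65 + 47 = 2959/65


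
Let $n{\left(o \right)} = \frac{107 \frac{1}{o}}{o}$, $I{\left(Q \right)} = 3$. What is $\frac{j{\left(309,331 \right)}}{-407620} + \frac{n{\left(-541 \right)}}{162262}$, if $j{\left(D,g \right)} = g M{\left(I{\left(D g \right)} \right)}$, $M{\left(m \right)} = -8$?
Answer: $\frac{31439055831199}{4839570805623910} \approx 0.0064963$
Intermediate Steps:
$j{\left(D,g \right)} = - 8 g$ ($j{\left(D,g \right)} = g \left(-8\right) = - 8 g$)
$n{\left(o \right)} = \frac{107}{o^{2}}$
$\frac{j{\left(309,331 \right)}}{-407620} + \frac{n{\left(-541 \right)}}{162262} = \frac{\left(-8\right) 331}{-407620} + \frac{107 \cdot \frac{1}{292681}}{162262} = \left(-2648\right) \left(- \frac{1}{407620}\right) + 107 \cdot \frac{1}{292681} \cdot \frac{1}{162262} = \frac{662}{101905} + \frac{107}{292681} \cdot \frac{1}{162262} = \frac{662}{101905} + \frac{107}{47491004422} = \frac{31439055831199}{4839570805623910}$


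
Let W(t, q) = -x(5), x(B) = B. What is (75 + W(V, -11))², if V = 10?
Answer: 4900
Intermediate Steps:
W(t, q) = -5 (W(t, q) = -1*5 = -5)
(75 + W(V, -11))² = (75 - 5)² = 70² = 4900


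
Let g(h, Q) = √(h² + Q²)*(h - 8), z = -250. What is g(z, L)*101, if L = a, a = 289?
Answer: -26058*√146021 ≈ -9.9575e+6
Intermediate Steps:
L = 289
g(h, Q) = √(Q² + h²)*(-8 + h)
g(z, L)*101 = (√(289² + (-250)²)*(-8 - 250))*101 = (√(83521 + 62500)*(-258))*101 = (√146021*(-258))*101 = -258*√146021*101 = -26058*√146021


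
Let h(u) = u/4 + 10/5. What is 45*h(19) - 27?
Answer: 1107/4 ≈ 276.75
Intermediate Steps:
h(u) = 2 + u/4 (h(u) = u*(¼) + 10*(⅕) = u/4 + 2 = 2 + u/4)
45*h(19) - 27 = 45*(2 + (¼)*19) - 27 = 45*(2 + 19/4) - 27 = 45*(27/4) - 27 = 1215/4 - 27 = 1107/4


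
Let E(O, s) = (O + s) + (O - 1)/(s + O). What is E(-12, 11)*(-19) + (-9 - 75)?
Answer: -312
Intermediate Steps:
E(O, s) = O + s + (-1 + O)/(O + s) (E(O, s) = (O + s) + (-1 + O)/(O + s) = O + s + (-1 + O)/(O + s))
E(-12, 11)*(-19) + (-9 - 75) = ((-1 - 12 + (-12)² + 11² + 2*(-12)*11)/(-12 + 11))*(-19) + (-9 - 75) = ((-1 - 12 + 144 + 121 - 264)/(-1))*(-19) - 84 = -1*(-12)*(-19) - 84 = 12*(-19) - 84 = -228 - 84 = -312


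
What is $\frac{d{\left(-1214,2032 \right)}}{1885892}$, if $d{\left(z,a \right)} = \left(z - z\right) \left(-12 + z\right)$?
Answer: $0$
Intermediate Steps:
$d{\left(z,a \right)} = 0$ ($d{\left(z,a \right)} = 0 \left(-12 + z\right) = 0$)
$\frac{d{\left(-1214,2032 \right)}}{1885892} = \frac{0}{1885892} = 0 \cdot \frac{1}{1885892} = 0$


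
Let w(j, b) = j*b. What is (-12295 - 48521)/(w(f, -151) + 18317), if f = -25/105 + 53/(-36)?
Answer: -15325632/4680965 ≈ -3.2740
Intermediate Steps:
f = -431/252 (f = -25*1/105 + 53*(-1/36) = -5/21 - 53/36 = -431/252 ≈ -1.7103)
w(j, b) = b*j
(-12295 - 48521)/(w(f, -151) + 18317) = (-12295 - 48521)/(-151*(-431/252) + 18317) = -60816/(65081/252 + 18317) = -60816/4680965/252 = -60816*252/4680965 = -15325632/4680965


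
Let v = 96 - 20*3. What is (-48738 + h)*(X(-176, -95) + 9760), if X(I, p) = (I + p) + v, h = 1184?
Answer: -452951850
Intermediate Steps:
v = 36 (v = 96 - 1*60 = 96 - 60 = 36)
X(I, p) = 36 + I + p (X(I, p) = (I + p) + 36 = 36 + I + p)
(-48738 + h)*(X(-176, -95) + 9760) = (-48738 + 1184)*((36 - 176 - 95) + 9760) = -47554*(-235 + 9760) = -47554*9525 = -452951850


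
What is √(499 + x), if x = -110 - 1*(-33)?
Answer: √422 ≈ 20.543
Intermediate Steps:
x = -77 (x = -110 + 33 = -77)
√(499 + x) = √(499 - 77) = √422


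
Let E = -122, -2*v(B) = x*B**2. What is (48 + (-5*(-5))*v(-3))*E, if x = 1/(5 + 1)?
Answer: -7137/2 ≈ -3568.5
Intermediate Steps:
x = 1/6 ≈ 0.16667
v(B) = -B**2/12
(48 + (-5*(-5))*v(-3))*E = (48 + (-5*(-5))*(-1/12*(-3)**2))*(-122) = (48 + 25*(-1/12*9))*(-122) = (48 + 25*(-3/4))*(-122) = (48 - 75/4)*(-122) = (117/4)*(-122) = -7137/2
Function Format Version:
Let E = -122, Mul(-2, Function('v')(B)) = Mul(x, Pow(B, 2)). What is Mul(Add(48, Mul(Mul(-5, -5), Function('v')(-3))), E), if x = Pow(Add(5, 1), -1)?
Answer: Rational(-7137, 2) ≈ -3568.5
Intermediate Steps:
x = Rational(1, 6) (x = Pow(6, -1) = Rational(1, 6) ≈ 0.16667)
Function('v')(B) = Mul(Rational(-1, 12), Pow(B, 2)) (Function('v')(B) = Mul(Rational(-1, 2), Mul(Rational(1, 6), Pow(B, 2))) = Mul(Rational(-1, 12), Pow(B, 2)))
Mul(Add(48, Mul(Mul(-5, -5), Function('v')(-3))), E) = Mul(Add(48, Mul(Mul(-5, -5), Mul(Rational(-1, 12), Pow(-3, 2)))), -122) = Mul(Add(48, Mul(25, Mul(Rational(-1, 12), 9))), -122) = Mul(Add(48, Mul(25, Rational(-3, 4))), -122) = Mul(Add(48, Rational(-75, 4)), -122) = Mul(Rational(117, 4), -122) = Rational(-7137, 2)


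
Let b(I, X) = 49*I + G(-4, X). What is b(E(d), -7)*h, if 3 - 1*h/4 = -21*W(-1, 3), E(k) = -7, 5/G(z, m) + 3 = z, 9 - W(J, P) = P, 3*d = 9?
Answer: -1241496/7 ≈ -1.7736e+5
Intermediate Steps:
d = 3 (d = (⅓)*9 = 3)
W(J, P) = 9 - P
G(z, m) = 5/(-3 + z)
b(I, X) = -5/7 + 49*I (b(I, X) = 49*I + 5/(-3 - 4) = 49*I + 5/(-7) = 49*I + 5*(-⅐) = 49*I - 5/7 = -5/7 + 49*I)
h = 516 (h = 12 - (-84)*(9 - 1*3) = 12 - (-84)*(9 - 3) = 12 - (-84)*6 = 12 - 4*(-126) = 12 + 504 = 516)
b(E(d), -7)*h = (-5/7 + 49*(-7))*516 = (-5/7 - 343)*516 = -2406/7*516 = -1241496/7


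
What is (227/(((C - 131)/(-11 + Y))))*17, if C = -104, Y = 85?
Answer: -285566/235 ≈ -1215.2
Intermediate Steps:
(227/(((C - 131)/(-11 + Y))))*17 = (227/(((-104 - 131)/(-11 + 85))))*17 = (227/((-235/74)))*17 = (227/((-235*1/74)))*17 = (227/(-235/74))*17 = (227*(-74/235))*17 = -16798/235*17 = -285566/235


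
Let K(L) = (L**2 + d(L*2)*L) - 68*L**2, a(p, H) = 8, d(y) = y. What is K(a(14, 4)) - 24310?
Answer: -28470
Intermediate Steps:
K(L) = -65*L**2 (K(L) = (L**2 + (L*2)*L) - 68*L**2 = (L**2 + (2*L)*L) - 68*L**2 = (L**2 + 2*L**2) - 68*L**2 = 3*L**2 - 68*L**2 = -65*L**2)
K(a(14, 4)) - 24310 = -65*8**2 - 24310 = -65*64 - 24310 = -4160 - 24310 = -28470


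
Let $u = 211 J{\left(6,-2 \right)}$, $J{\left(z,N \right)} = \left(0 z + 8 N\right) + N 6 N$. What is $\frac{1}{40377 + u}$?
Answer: $\frac{1}{42065} \approx 2.3773 \cdot 10^{-5}$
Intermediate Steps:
$J{\left(z,N \right)} = 6 N^{2} + 8 N$ ($J{\left(z,N \right)} = \left(0 + 8 N\right) + 6 N N = 8 N + 6 N^{2} = 6 N^{2} + 8 N$)
$u = 1688$ ($u = 211 \cdot 2 \left(-2\right) \left(4 + 3 \left(-2\right)\right) = 211 \cdot 2 \left(-2\right) \left(4 - 6\right) = 211 \cdot 2 \left(-2\right) \left(-2\right) = 211 \cdot 8 = 1688$)
$\frac{1}{40377 + u} = \frac{1}{40377 + 1688} = \frac{1}{42065}$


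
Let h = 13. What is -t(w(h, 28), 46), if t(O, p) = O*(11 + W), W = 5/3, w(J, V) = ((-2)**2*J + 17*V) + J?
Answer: -20558/3 ≈ -6852.7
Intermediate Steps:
w(J, V) = 5*J + 17*V (w(J, V) = (4*J + 17*V) + J = 5*J + 17*V)
W = 5/3 (W = 5*(1/3) = 5/3 ≈ 1.6667)
t(O, p) = 38*O/3 (t(O, p) = O*(11 + 5/3) = O*(38/3) = 38*O/3)
-t(w(h, 28), 46) = -38*(5*13 + 17*28)/3 = -38*(65 + 476)/3 = -38*541/3 = -1*20558/3 = -20558/3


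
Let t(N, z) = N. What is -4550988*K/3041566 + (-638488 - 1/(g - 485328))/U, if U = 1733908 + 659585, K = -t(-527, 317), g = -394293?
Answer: -2525578998614959160515/3201805895483477799 ≈ -788.80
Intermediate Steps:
K = 527 (K = -1*(-527) = 527)
U = 2393493
-4550988*K/3041566 + (-638488 - 1/(g - 485328))/U = -4550988/(3041566/527) + (-638488 - 1/(-394293 - 485328))/2393493 = -4550988/(3041566*(1/527)) + (-638488 - 1/(-879621))*(1/2393493) = -4550988/3041566/527 + (-638488 - 1*(-1/879621))*(1/2393493) = -4550988*527/3041566 + (-638488 + 1/879621)*(1/2393493) = -1199185338/1520783 - 561627453047/879621*1/2393493 = -1199185338/1520783 - 561627453047/2105366706153 = -2525578998614959160515/3201805895483477799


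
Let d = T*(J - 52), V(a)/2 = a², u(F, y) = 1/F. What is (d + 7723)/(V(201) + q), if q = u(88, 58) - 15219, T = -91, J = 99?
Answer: 303248/5771305 ≈ 0.052544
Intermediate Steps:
V(a) = 2*a²
d = -4277 (d = -91*(99 - 52) = -91*47 = -4277)
q = -1339271/88 (q = 1/88 - 15219 = -1339271/88 ≈ -15219.)
(d + 7723)/(V(201) + q) = (-4277 + 7723)/(2*201² - 1339271/88) = 3446/(2*40401 - 1339271/88) = 3446/(80802 - 1339271/88) = 3446/(5771305/88) = 3446*(88/5771305) = 303248/5771305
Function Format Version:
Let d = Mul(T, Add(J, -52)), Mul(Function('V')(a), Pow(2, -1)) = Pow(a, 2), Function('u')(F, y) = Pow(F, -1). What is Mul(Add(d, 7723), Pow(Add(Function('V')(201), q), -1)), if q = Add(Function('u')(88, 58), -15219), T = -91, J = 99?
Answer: Rational(303248, 5771305) ≈ 0.052544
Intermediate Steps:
Function('V')(a) = Mul(2, Pow(a, 2))
d = -4277 (d = Mul(-91, Add(99, -52)) = Mul(-91, 47) = -4277)
q = Rational(-1339271, 88) (q = Add(Pow(88, -1), -15219) = Add(Rational(1, 88), -15219) = Rational(-1339271, 88) ≈ -15219.)
Mul(Add(d, 7723), Pow(Add(Function('V')(201), q), -1)) = Mul(Add(-4277, 7723), Pow(Add(Mul(2, Pow(201, 2)), Rational(-1339271, 88)), -1)) = Mul(3446, Pow(Add(Mul(2, 40401), Rational(-1339271, 88)), -1)) = Mul(3446, Pow(Add(80802, Rational(-1339271, 88)), -1)) = Mul(3446, Pow(Rational(5771305, 88), -1)) = Mul(3446, Rational(88, 5771305)) = Rational(303248, 5771305)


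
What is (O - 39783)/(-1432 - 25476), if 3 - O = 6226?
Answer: 23003/13454 ≈ 1.7098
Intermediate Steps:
O = -6223 (O = 3 - 1*6226 = 3 - 6226 = -6223)
(O - 39783)/(-1432 - 25476) = (-6223 - 39783)/(-1432 - 25476) = -46006/(-26908) = -46006*(-1/26908) = 23003/13454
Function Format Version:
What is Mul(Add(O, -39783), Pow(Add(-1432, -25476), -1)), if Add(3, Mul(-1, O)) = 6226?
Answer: Rational(23003, 13454) ≈ 1.7098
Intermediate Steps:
O = -6223 (O = Add(3, Mul(-1, 6226)) = Add(3, -6226) = -6223)
Mul(Add(O, -39783), Pow(Add(-1432, -25476), -1)) = Mul(Add(-6223, -39783), Pow(Add(-1432, -25476), -1)) = Mul(-46006, Pow(-26908, -1)) = Mul(-46006, Rational(-1, 26908)) = Rational(23003, 13454)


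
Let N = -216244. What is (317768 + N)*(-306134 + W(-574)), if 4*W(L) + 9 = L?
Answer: -31094745339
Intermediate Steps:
W(L) = -9/4 + L/4
(317768 + N)*(-306134 + W(-574)) = (317768 - 216244)*(-306134 + (-9/4 + (¼)*(-574))) = 101524*(-306134 + (-9/4 - 287/2)) = 101524*(-306134 - 583/4) = 101524*(-1225119/4) = -31094745339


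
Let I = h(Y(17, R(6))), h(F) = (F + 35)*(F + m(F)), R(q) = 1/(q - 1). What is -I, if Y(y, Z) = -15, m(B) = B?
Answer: 600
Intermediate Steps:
R(q) = 1/(-1 + q)
h(F) = 2*F*(35 + F) (h(F) = (F + 35)*(F + F) = (35 + F)*(2*F) = 2*F*(35 + F))
I = -600 (I = 2*(-15)*(35 - 15) = 2*(-15)*20 = -600)
-I = -1*(-600) = 600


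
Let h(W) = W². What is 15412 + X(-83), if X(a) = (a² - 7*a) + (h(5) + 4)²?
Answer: 23723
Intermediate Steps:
X(a) = 841 + a² - 7*a (X(a) = (a² - 7*a) + (5² + 4)² = (a² - 7*a) + (25 + 4)² = (a² - 7*a) + 29² = (a² - 7*a) + 841 = 841 + a² - 7*a)
15412 + X(-83) = 15412 + (841 + (-83)² - 7*(-83)) = 15412 + (841 + 6889 + 581) = 15412 + 8311 = 23723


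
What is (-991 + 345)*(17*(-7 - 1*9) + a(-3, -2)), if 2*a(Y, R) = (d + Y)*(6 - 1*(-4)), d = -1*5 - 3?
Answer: 211242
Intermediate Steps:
d = -8 (d = -5 - 3 = -8)
a(Y, R) = -40 + 5*Y (a(Y, R) = ((-8 + Y)*(6 - 1*(-4)))/2 = ((-8 + Y)*(6 + 4))/2 = ((-8 + Y)*10)/2 = (-80 + 10*Y)/2 = -40 + 5*Y)
(-991 + 345)*(17*(-7 - 1*9) + a(-3, -2)) = (-991 + 345)*(17*(-7 - 1*9) + (-40 + 5*(-3))) = -646*(17*(-7 - 9) + (-40 - 15)) = -646*(17*(-16) - 55) = -646*(-272 - 55) = -646*(-327) = 211242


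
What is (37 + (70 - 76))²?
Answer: 961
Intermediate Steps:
(37 + (70 - 76))² = (37 - 6)² = 31² = 961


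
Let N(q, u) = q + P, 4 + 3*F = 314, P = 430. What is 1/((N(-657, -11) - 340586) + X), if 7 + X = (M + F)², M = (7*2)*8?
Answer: -9/2650064 ≈ -3.3961e-6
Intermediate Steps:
F = 310/3 (F = -4/3 + (⅓)*314 = -4/3 + 314/3 = 310/3 ≈ 103.33)
M = 112 (M = 14*8 = 112)
N(q, u) = 430 + q (N(q, u) = q + 430 = 430 + q)
X = 417253/9 (X = -7 + (112 + 310/3)² = -7 + (646/3)² = -7 + 417316/9 = 417253/9 ≈ 46361.)
1/((N(-657, -11) - 340586) + X) = 1/(((430 - 657) - 340586) + 417253/9) = 1/((-227 - 340586) + 417253/9) = 1/(-340813 + 417253/9) = 1/(-2650064/9) = -9/2650064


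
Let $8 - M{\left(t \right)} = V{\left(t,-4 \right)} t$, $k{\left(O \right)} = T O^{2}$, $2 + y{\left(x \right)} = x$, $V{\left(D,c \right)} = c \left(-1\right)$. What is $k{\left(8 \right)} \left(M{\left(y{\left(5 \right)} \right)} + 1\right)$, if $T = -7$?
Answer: $1344$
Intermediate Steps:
$V{\left(D,c \right)} = - c$
$y{\left(x \right)} = -2 + x$
$k{\left(O \right)} = - 7 O^{2}$
$M{\left(t \right)} = 8 - 4 t$ ($M{\left(t \right)} = 8 - \left(-1\right) \left(-4\right) t = 8 - 4 t$)
$k{\left(8 \right)} \left(M{\left(y{\left(5 \right)} \right)} + 1\right) = - 7 \cdot 8^{2} \left(\left(8 - 4 \left(-2 + 5\right)\right) + 1\right) = \left(-7\right) 64 \left(\left(8 - 12\right) + 1\right) = - 448 \left(\left(8 - 12\right) + 1\right) = - 448 \left(-4 + 1\right) = \left(-448\right) \left(-3\right) = 1344$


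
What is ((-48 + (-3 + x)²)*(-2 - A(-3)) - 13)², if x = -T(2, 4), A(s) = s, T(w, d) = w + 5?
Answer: 1521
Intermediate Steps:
T(w, d) = 5 + w
x = -7 (x = -(5 + 2) = -1*7 = -7)
((-48 + (-3 + x)²)*(-2 - A(-3)) - 13)² = ((-48 + (-3 - 7)²)*(-2 - 1*(-3)) - 13)² = ((-48 + (-10)²)*(-2 + 3) - 13)² = ((-48 + 100)*1 - 13)² = (52*1 - 13)² = (52 - 13)² = 39² = 1521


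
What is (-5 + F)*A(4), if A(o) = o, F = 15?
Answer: 40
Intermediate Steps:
(-5 + F)*A(4) = (-5 + 15)*4 = 10*4 = 40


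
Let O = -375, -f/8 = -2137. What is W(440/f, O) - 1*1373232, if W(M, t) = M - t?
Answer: -2933795354/2137 ≈ -1.3729e+6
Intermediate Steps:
f = 17096 (f = -8*(-2137) = 17096)
W(440/f, O) - 1*1373232 = (440/17096 - 1*(-375)) - 1*1373232 = (440*(1/17096) + 375) - 1373232 = (55/2137 + 375) - 1373232 = 801430/2137 - 1373232 = -2933795354/2137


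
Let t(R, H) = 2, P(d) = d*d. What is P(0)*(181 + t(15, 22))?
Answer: 0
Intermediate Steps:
P(d) = d²
P(0)*(181 + t(15, 22)) = 0²*(181 + 2) = 0*183 = 0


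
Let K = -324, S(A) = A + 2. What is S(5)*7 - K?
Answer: 373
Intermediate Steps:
S(A) = 2 + A
S(5)*7 - K = (2 + 5)*7 - 1*(-324) = 7*7 + 324 = 49 + 324 = 373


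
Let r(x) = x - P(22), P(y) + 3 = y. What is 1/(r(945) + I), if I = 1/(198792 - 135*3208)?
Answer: 234288/216950687 ≈ 0.0010799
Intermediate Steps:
P(y) = -3 + y
I = -1/234288 (I = 1/(198792 - 433080) = 1/(-234288) = -1/234288 ≈ -4.2683e-6)
r(x) = -19 + x (r(x) = x - (-3 + 22) = x - 1*19 = x - 19 = -19 + x)
1/(r(945) + I) = 1/((-19 + 945) - 1/234288) = 1/(926 - 1/234288) = 1/(216950687/234288) = 234288/216950687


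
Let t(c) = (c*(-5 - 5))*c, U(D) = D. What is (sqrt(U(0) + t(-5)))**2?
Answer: -250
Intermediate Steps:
t(c) = -10*c**2 (t(c) = (c*(-10))*c = (-10*c)*c = -10*c**2)
(sqrt(U(0) + t(-5)))**2 = (sqrt(0 - 10*(-5)**2))**2 = (sqrt(0 - 10*25))**2 = (sqrt(0 - 250))**2 = (sqrt(-250))**2 = (5*I*sqrt(10))**2 = -250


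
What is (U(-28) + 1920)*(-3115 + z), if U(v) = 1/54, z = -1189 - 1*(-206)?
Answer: -70814123/9 ≈ -7.8682e+6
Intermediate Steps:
z = -983 (z = -1189 + 206 = -983)
U(v) = 1/54
(U(-28) + 1920)*(-3115 + z) = (1/54 + 1920)*(-3115 - 983) = (103681/54)*(-4098) = -70814123/9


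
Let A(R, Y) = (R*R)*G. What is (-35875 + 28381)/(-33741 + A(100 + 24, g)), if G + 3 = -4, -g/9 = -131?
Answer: 7494/141373 ≈ 0.053009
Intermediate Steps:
g = 1179 (g = -9*(-131) = 1179)
G = -7 (G = -3 - 4 = -7)
A(R, Y) = -7*R² (A(R, Y) = (R*R)*(-7) = R²*(-7) = -7*R²)
(-35875 + 28381)/(-33741 + A(100 + 24, g)) = (-35875 + 28381)/(-33741 - 7*(100 + 24)²) = -7494/(-33741 - 7*124²) = -7494/(-33741 - 7*15376) = -7494/(-33741 - 107632) = -7494/(-141373) = -7494*(-1/141373) = 7494/141373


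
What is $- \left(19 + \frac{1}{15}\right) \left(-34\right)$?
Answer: $\frac{9724}{15} \approx 648.27$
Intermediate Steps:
$- \left(19 + \frac{1}{15}\right) \left(-34\right) = - \frac{286 \left(-34\right)}{15} = \left(-1\right) \left(- \frac{9724}{15}\right) = \frac{9724}{15}$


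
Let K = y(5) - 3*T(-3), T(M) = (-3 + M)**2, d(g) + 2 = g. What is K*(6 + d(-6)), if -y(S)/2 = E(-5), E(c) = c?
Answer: 196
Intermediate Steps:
d(g) = -2 + g
y(S) = 10 (y(S) = -2*(-5) = 10)
K = -98 (K = 10 - 3*(-3 - 3)**2 = 10 - 3*(-6)**2 = 10 - 3*36 = 10 - 108 = -98)
K*(6 + d(-6)) = -98*(6 + (-2 - 6)) = -98*(6 - 8) = -98*(-2) = 196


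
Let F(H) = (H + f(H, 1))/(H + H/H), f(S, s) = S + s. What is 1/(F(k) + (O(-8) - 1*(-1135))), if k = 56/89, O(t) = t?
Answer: 145/163616 ≈ 0.00088622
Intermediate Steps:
k = 56/89 (k = 56*(1/89) = 56/89 ≈ 0.62921)
F(H) = (1 + 2*H)/(1 + H) (F(H) = (H + (H + 1))/(H + H/H) = (H + (1 + H))/(H + 1) = (1 + 2*H)/(1 + H))
1/(F(k) + (O(-8) - 1*(-1135))) = 1/((1 + 2*(56/89))/(1 + 56/89) + (-8 - 1*(-1135))) = 1/((1 + 112/89)/(145/89) + (-8 + 1135)) = 1/((89/145)*(201/89) + 1127) = 1/(201/145 + 1127) = 1/(163616/145) = 145/163616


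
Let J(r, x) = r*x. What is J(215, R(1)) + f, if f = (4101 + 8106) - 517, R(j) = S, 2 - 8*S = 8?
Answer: 46115/4 ≈ 11529.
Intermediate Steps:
S = -¾ (S = ¼ - ⅛*8 = ¼ - 1 = -¾ ≈ -0.75000)
R(j) = -¾
f = 11690 (f = 12207 - 517 = 11690)
J(215, R(1)) + f = 215*(-¾) + 11690 = -645/4 + 11690 = 46115/4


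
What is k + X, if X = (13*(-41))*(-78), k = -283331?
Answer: -241757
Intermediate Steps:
X = 41574 (X = -533*(-78) = 41574)
k + X = -283331 + 41574 = -241757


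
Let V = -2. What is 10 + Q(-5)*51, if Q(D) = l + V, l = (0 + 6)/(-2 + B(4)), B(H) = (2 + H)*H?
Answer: -859/11 ≈ -78.091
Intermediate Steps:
B(H) = H*(2 + H)
l = 3/11 (l = (0 + 6)/(-2 + 4*(2 + 4)) = 6/(-2 + 4*6) = 6/(-2 + 24) = 6/22 = 6*(1/22) = 3/11 ≈ 0.27273)
Q(D) = -19/11 (Q(D) = 3/11 - 2 = -19/11)
10 + Q(-5)*51 = 10 - 19/11*51 = 10 - 969/11 = -859/11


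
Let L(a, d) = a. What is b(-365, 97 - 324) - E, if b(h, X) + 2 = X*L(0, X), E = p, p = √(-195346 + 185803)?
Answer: -2 - I*√9543 ≈ -2.0 - 97.688*I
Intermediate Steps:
p = I*√9543 (p = √(-9543) = I*√9543 ≈ 97.688*I)
E = I*√9543 ≈ 97.688*I
b(h, X) = -2 (b(h, X) = -2 + X*0 = -2 + 0 = -2)
b(-365, 97 - 324) - E = -2 - I*√9543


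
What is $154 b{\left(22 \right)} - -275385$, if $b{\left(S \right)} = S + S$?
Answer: $282161$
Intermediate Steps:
$b{\left(S \right)} = 2 S$
$154 b{\left(22 \right)} - -275385 = 154 \cdot 2 \cdot 22 - -275385 = 154 \cdot 44 + 275385 = 6776 + 275385 = 282161$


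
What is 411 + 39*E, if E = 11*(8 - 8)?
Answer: 411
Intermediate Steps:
E = 0 (E = 11*0 = 0)
411 + 39*E = 411 + 39*0 = 411 + 0 = 411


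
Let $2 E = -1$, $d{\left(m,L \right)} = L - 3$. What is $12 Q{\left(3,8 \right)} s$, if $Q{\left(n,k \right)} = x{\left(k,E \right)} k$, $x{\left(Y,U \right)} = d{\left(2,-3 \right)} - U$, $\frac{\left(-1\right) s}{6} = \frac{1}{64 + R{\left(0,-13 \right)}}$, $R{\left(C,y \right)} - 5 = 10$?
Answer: $\frac{3168}{79} \approx 40.101$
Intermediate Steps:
$d{\left(m,L \right)} = -3 + L$
$R{\left(C,y \right)} = 15$ ($R{\left(C,y \right)} = 5 + 10 = 15$)
$E = - \frac{1}{2}$ ($E = \frac{1}{2} \left(-1\right) = - \frac{1}{2} \approx -0.5$)
$s = - \frac{6}{79}$ ($s = - \frac{6}{64 + 15} = - \frac{6}{79} \approx -0.075949$)
$x{\left(Y,U \right)} = -6 - U$ ($x{\left(Y,U \right)} = \left(-3 - 3\right) - U = -6 - U$)
$Q{\left(n,k \right)} = - \frac{11 k}{2}$ ($Q{\left(n,k \right)} = \left(-6 - - \frac{1}{2}\right) k = \left(-6 + \frac{1}{2}\right) k = - \frac{11 k}{2}$)
$12 Q{\left(3,8 \right)} s = 12 \left(\left(- \frac{11}{2}\right) 8\right) \left(- \frac{6}{79}\right) = 12 \left(-44\right) \left(- \frac{6}{79}\right) = \left(-528\right) \left(- \frac{6}{79}\right) = \frac{3168}{79}$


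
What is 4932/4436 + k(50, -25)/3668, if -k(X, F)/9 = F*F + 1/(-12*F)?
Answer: -171551427/406781200 ≈ -0.42173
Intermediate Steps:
k(X, F) = -9*F² + 3/(4*F) (k(X, F) = -9*(F*F + 1/(-12*F)) = -9*(F² - 1/(12*F)) = -9*F² + 3/(4*F))
4932/4436 + k(50, -25)/3668 = 4932/4436 + ((¾)*(1 - 12*(-25)³)/(-25))/3668 = 4932*(1/4436) + ((¾)*(-1/25)*(1 - 12*(-15625)))*(1/3668) = 1233/1109 + ((¾)*(-1/25)*(1 + 187500))*(1/3668) = 1233/1109 + ((¾)*(-1/25)*187501)*(1/3668) = 1233/1109 - 562503/100*1/3668 = 1233/1109 - 562503/366800 = -171551427/406781200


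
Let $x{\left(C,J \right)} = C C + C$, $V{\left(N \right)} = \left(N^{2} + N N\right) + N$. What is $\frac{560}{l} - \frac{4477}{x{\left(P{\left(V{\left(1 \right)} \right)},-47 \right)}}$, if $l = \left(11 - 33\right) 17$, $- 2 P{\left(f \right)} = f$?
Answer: $- \frac{3349636}{561} \approx -5970.8$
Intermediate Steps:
$V{\left(N \right)} = N + 2 N^{2}$ ($V{\left(N \right)} = \left(N^{2} + N^{2}\right) + N = 2 N^{2} + N = N + 2 N^{2}$)
$P{\left(f \right)} = - \frac{f}{2}$
$x{\left(C,J \right)} = C + C^{2}$ ($x{\left(C,J \right)} = C^{2} + C = C + C^{2}$)
$l = -374$ ($l = \left(-22\right) 17 = -374$)
$\frac{560}{l} - \frac{4477}{x{\left(P{\left(V{\left(1 \right)} \right)},-47 \right)}} = \frac{560}{-374} - \frac{4477}{- \frac{1 \left(1 + 2 \cdot 1\right)}{2} \left(1 - \frac{1 \left(1 + 2 \cdot 1\right)}{2}\right)} = 560 \left(- \frac{1}{374}\right) - \frac{4477}{- \frac{1 \left(1 + 2\right)}{2} \left(1 - \frac{1 \left(1 + 2\right)}{2}\right)} = - \frac{280}{187} - \frac{4477}{- \frac{1 \cdot 3}{2} \left(1 - \frac{1 \cdot 3}{2}\right)} = - \frac{280}{187} - \frac{4477}{\left(- \frac{1}{2}\right) 3 \left(1 - \frac{3}{2}\right)} = - \frac{280}{187} - \frac{4477}{\left(- \frac{3}{2}\right) \left(1 - \frac{3}{2}\right)} = - \frac{280}{187} - \frac{4477}{\left(- \frac{3}{2}\right) \left(- \frac{1}{2}\right)} = - \frac{280}{187} - \frac{4477}{\frac{3}{4}} = - \frac{280}{187} - \frac{17908}{3} = - \frac{3349636}{561}$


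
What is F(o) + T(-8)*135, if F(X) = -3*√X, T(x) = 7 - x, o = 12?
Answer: 2025 - 6*√3 ≈ 2014.6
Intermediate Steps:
F(o) + T(-8)*135 = -6*√3 + (7 - 1*(-8))*135 = -6*√3 + (7 + 8)*135 = -6*√3 + 15*135 = -6*√3 + 2025 = 2025 - 6*√3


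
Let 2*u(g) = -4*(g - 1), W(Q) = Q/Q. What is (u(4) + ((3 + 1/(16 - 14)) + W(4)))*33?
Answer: -99/2 ≈ -49.500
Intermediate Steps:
W(Q) = 1
u(g) = 2 - 2*g (u(g) = (-4*(g - 1))/2 = (-4*(-1 + g))/2 = (4 - 4*g)/2 = 2 - 2*g)
(u(4) + ((3 + 1/(16 - 14)) + W(4)))*33 = ((2 - 2*4) + ((3 + 1/(16 - 14)) + 1))*33 = ((2 - 8) + ((3 + 1/2) + 1))*33 = (-6 + ((3 + ½) + 1))*33 = (-6 + (7/2 + 1))*33 = (-6 + 9/2)*33 = -3/2*33 = -99/2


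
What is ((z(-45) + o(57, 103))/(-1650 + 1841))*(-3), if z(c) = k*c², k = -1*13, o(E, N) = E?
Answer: 78804/191 ≈ 412.59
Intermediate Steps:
k = -13
z(c) = -13*c²
((z(-45) + o(57, 103))/(-1650 + 1841))*(-3) = ((-13*(-45)² + 57)/(-1650 + 1841))*(-3) = ((-13*2025 + 57)/191)*(-3) = ((-26325 + 57)*(1/191))*(-3) = -26268*1/191*(-3) = -26268/191*(-3) = 78804/191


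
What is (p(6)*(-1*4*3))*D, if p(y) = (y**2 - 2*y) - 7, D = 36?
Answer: -7344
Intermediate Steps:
p(y) = -7 + y**2 - 2*y
(p(6)*(-1*4*3))*D = ((-7 + 6**2 - 2*6)*(-1*4*3))*36 = ((-7 + 36 - 12)*(-4*3))*36 = (17*(-12))*36 = -204*36 = -7344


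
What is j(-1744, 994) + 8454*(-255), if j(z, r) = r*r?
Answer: -1167734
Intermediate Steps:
j(z, r) = r²
j(-1744, 994) + 8454*(-255) = 994² + 8454*(-255) = 988036 - 2155770 = -1167734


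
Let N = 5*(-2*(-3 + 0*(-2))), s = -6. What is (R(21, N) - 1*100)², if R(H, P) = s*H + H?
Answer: 42025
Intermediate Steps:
N = 30 (N = 5*(-2*(-3 + 0)) = 5*(-2*(-3)) = 5*6 = 30)
R(H, P) = -5*H (R(H, P) = -6*H + H = -5*H)
(R(21, N) - 1*100)² = (-5*21 - 1*100)² = (-105 - 100)² = (-205)² = 42025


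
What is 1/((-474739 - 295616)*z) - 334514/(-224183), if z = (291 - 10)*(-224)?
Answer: 16220324652015863/10870459955076960 ≈ 1.4921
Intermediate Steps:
z = -62944 (z = 281*(-224) = -62944)
1/((-474739 - 295616)*z) - 334514/(-224183) = 1/(-474739 - 295616*(-62944)) - 334514/(-224183) = -1/62944/(-770355) - 334514*(-1/224183) = -1/770355*(-1/62944) + 334514/224183 = 1/48489225120 + 334514/224183 = 16220324652015863/10870459955076960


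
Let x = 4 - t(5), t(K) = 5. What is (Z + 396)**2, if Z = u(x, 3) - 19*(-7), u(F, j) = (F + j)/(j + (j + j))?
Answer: 22686169/81 ≈ 2.8008e+5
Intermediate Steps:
x = -1 (x = 4 - 1*5 = 4 - 5 = -1)
u(F, j) = (F + j)/(3*j) (u(F, j) = (F + j)/(j + 2*j) = (F + j)/((3*j)) = (F + j)*(1/(3*j)) = (F + j)/(3*j))
Z = 1199/9 (Z = (1/3)*(-1 + 3)/3 - 19*(-7) = (1/3)*(1/3)*2 + 133 = 2/9 + 133 = 1199/9 ≈ 133.22)
(Z + 396)**2 = (1199/9 + 396)**2 = (4763/9)**2 = 22686169/81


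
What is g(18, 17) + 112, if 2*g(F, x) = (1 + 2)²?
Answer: 233/2 ≈ 116.50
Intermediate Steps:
g(F, x) = 9/2 (g(F, x) = (1 + 2)²/2 = (½)*3² = (½)*9 = 9/2)
g(18, 17) + 112 = 9/2 + 112 = 233/2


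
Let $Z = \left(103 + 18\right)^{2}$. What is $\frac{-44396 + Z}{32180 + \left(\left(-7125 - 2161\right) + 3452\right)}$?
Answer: $- \frac{29755}{26346} \approx -1.1294$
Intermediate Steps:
$Z = 14641$ ($Z = 121^{2} = 14641$)
$\frac{-44396 + Z}{32180 + \left(\left(-7125 - 2161\right) + 3452\right)} = \frac{-44396 + 14641}{32180 + \left(\left(-7125 - 2161\right) + 3452\right)} = - \frac{29755}{32180 + \left(-9286 + 3452\right)} = - \frac{29755}{32180 - 5834} = - \frac{29755}{26346}$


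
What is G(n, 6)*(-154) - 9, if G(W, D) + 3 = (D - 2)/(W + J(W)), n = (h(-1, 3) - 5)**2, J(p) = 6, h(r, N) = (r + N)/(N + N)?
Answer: 53853/125 ≈ 430.82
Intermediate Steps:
h(r, N) = (N + r)/(2*N) (h(r, N) = (N + r)/((2*N)) = (N + r)*(1/(2*N)) = (N + r)/(2*N))
n = 196/9 (n = ((1/2)*(3 - 1)/3 - 5)**2 = ((1/2)*(1/3)*2 - 5)**2 = (1/3 - 5)**2 = (-14/3)**2 = 196/9 ≈ 21.778)
G(W, D) = -3 + (-2 + D)/(6 + W) (G(W, D) = -3 + (D - 2)/(W + 6) = -3 + (-2 + D)/(6 + W))
G(n, 6)*(-154) - 9 = ((-20 + 6 - 3*196/9)/(6 + 196/9))*(-154) - 9 = ((-20 + 6 - 196/3)/(250/9))*(-154) - 9 = ((9/250)*(-238/3))*(-154) - 9 = -357/125*(-154) - 9 = 54978/125 - 9 = 53853/125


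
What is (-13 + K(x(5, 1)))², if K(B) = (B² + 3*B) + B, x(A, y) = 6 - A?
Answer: 64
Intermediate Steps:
K(B) = B² + 4*B
(-13 + K(x(5, 1)))² = (-13 + (6 - 1*5)*(4 + (6 - 1*5)))² = (-13 + (6 - 5)*(4 + (6 - 5)))² = (-13 + 1*(4 + 1))² = (-13 + 1*5)² = (-13 + 5)² = (-8)² = 64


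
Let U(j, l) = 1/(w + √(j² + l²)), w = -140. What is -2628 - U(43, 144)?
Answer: -1568944/597 - √22585/2985 ≈ -2628.1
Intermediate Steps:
U(j, l) = 1/(-140 + √(j² + l²))
-2628 - U(43, 144) = -2628 - 1/(-140 + √(43² + 144²)) = -2628 - 1/(-140 + √(1849 + 20736)) = -2628 - 1/(-140 + √22585)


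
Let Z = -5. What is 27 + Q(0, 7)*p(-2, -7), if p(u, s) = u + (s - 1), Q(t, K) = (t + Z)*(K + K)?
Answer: 727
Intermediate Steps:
Q(t, K) = 2*K*(-5 + t) (Q(t, K) = (t - 5)*(K + K) = (-5 + t)*(2*K) = 2*K*(-5 + t))
p(u, s) = -1 + s + u (p(u, s) = u + (-1 + s) = -1 + s + u)
27 + Q(0, 7)*p(-2, -7) = 27 + (2*7*(-5 + 0))*(-1 - 7 - 2) = 27 + (2*7*(-5))*(-10) = 27 - 70*(-10) = 27 + 700 = 727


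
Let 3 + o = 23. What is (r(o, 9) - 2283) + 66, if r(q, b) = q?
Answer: -2197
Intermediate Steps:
o = 20 (o = -3 + 23 = 20)
(r(o, 9) - 2283) + 66 = (20 - 2283) + 66 = -2263 + 66 = -2197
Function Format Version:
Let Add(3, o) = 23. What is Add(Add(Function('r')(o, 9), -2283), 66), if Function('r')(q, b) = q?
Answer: -2197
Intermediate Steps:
o = 20 (o = Add(-3, 23) = 20)
Add(Add(Function('r')(o, 9), -2283), 66) = Add(Add(20, -2283), 66) = Add(-2263, 66) = -2197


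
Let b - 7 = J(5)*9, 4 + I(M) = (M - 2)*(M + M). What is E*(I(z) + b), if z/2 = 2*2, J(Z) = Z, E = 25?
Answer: 3600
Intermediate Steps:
z = 8 (z = 2*(2*2) = 2*4 = 8)
I(M) = -4 + 2*M*(-2 + M) (I(M) = -4 + (M - 2)*(M + M) = -4 + (-2 + M)*(2*M) = -4 + 2*M*(-2 + M))
b = 52 (b = 7 + 5*9 = 7 + 45 = 52)
E*(I(z) + b) = 25*((-4 - 4*8 + 2*8²) + 52) = 25*((-4 - 32 + 2*64) + 52) = 25*((-4 - 32 + 128) + 52) = 25*(92 + 52) = 25*144 = 3600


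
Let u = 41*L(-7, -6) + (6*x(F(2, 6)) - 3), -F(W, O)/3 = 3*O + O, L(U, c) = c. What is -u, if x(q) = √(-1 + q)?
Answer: 249 - 6*I*√73 ≈ 249.0 - 51.264*I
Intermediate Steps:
F(W, O) = -12*O (F(W, O) = -3*(3*O + O) = -12*O)
u = -249 + 6*I*√73 (u = 41*(-6) + (6*√(-1 - 12*6) - 3) = -246 + (6*√(-1 - 72) - 3) = -246 + (6*√(-73) - 3) = -246 + (6*(I*√73) - 3) = -246 + (6*I*√73 - 3) = -246 + (-3 + 6*I*√73) = -249 + 6*I*√73 ≈ -249.0 + 51.264*I)
-u = -(-249 + 6*I*√73) = 249 - 6*I*√73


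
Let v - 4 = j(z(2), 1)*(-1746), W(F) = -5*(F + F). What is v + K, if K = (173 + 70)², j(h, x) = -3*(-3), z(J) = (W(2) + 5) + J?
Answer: 43339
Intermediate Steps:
W(F) = -10*F
z(J) = -15 + J (z(J) = (-10*2 + 5) + J = (-20 + 5) + J = -15 + J)
j(h, x) = 9
K = 59049 (K = 243² = 59049)
v = -15710 (v = 4 + 9*(-1746) = 4 - 15714 = -15710)
v + K = -15710 + 59049 = 43339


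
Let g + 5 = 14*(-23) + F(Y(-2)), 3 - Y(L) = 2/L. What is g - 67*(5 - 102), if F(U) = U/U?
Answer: 6173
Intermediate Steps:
Y(L) = 3 - 2/L
F(U) = 1
g = -326 (g = -5 + (14*(-23) + 1) = -5 + (-322 + 1) = -5 - 321 = -326)
g - 67*(5 - 102) = -326 - 67*(5 - 102) = -326 - 67*(-97) = -326 + 6499 = 6173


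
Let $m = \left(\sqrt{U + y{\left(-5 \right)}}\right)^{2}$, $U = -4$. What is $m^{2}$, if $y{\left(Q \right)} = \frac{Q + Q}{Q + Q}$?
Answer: $9$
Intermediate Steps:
$y{\left(Q \right)} = 1$ ($y{\left(Q \right)} = \frac{2 Q}{2 Q} = 2 Q \frac{1}{2 Q} = 1$)
$m = -3$ ($m = \left(\sqrt{-4 + 1}\right)^{2} = \left(\sqrt{-3}\right)^{2} = \left(i \sqrt{3}\right)^{2} = -3$)
$m^{2} = \left(-3\right)^{2} = 9$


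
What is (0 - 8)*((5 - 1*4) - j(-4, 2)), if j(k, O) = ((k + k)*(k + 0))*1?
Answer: 248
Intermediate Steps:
j(k, O) = 2*k**2 (j(k, O) = ((2*k)*k)*1 = (2*k**2)*1 = 2*k**2)
(0 - 8)*((5 - 1*4) - j(-4, 2)) = (0 - 8)*((5 - 1*4) - 2*(-4)**2) = -8*((5 - 4) - 2*16) = -8*(1 - 1*32) = -8*(1 - 32) = -8*(-31) = 248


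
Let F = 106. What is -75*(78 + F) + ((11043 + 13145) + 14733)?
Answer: 25121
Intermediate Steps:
-75*(78 + F) + ((11043 + 13145) + 14733) = -75*(78 + 106) + ((11043 + 13145) + 14733) = -75*184 + (24188 + 14733) = -13800 + 38921 = 25121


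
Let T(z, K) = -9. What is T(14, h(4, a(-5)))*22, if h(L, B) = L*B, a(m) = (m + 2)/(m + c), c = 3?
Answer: -198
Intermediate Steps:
a(m) = (2 + m)/(3 + m) (a(m) = (m + 2)/(m + 3) = (2 + m)/(3 + m))
h(L, B) = B*L
T(14, h(4, a(-5)))*22 = -9*22 = -198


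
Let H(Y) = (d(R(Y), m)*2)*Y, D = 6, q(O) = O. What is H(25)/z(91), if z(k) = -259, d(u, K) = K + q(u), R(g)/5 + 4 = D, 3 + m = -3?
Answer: -200/259 ≈ -0.77220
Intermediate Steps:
m = -6 (m = -3 - 3 = -6)
R(g) = 10 (R(g) = -20 + 5*6 = -20 + 30 = 10)
d(u, K) = K + u
H(Y) = 8*Y (H(Y) = ((-6 + 10)*2)*Y = (4*2)*Y = 8*Y)
H(25)/z(91) = (8*25)/(-259) = 200*(-1/259) = -200/259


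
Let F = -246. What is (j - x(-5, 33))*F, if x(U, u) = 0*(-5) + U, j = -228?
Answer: 54858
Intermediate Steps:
x(U, u) = U (x(U, u) = 0 + U = U)
(j - x(-5, 33))*F = (-228 - 1*(-5))*(-246) = (-228 + 5)*(-246) = -223*(-246) = 54858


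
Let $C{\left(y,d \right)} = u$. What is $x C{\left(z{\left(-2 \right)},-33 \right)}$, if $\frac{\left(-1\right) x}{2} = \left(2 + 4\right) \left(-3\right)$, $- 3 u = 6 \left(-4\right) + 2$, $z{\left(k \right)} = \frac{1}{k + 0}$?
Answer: $264$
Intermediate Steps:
$z{\left(k \right)} = \frac{1}{k}$
$u = \frac{22}{3}$ ($u = - \frac{6 \left(-4\right) + 2}{3} = - \frac{-24 + 2}{3} = \left(- \frac{1}{3}\right) \left(-22\right) = \frac{22}{3} \approx 7.3333$)
$C{\left(y,d \right)} = \frac{22}{3}$
$x = 36$ ($x = - 2 \left(2 + 4\right) \left(-3\right) = - 2 \cdot 6 \left(-3\right) = \left(-2\right) \left(-18\right) = 36$)
$x C{\left(z{\left(-2 \right)},-33 \right)} = 36 \cdot \frac{22}{3} = 264$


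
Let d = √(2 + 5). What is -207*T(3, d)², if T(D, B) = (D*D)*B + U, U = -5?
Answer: -122544 + 18630*√7 ≈ -73254.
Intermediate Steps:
d = √7 ≈ 2.6458
T(D, B) = -5 + B*D² (T(D, B) = (D*D)*B - 5 = D²*B - 5 = B*D² - 5 = -5 + B*D²)
-207*T(3, d)² = -207*(-5 + √7*3²)² = -207*(-5 + √7*9)² = -207*(-5 + 9*√7)²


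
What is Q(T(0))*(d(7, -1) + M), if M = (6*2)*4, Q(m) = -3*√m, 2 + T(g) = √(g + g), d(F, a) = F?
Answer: -165*I*√2 ≈ -233.35*I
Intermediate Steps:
T(g) = -2 + √2*√g (T(g) = -2 + √(g + g) = -2 + √(2*g) = -2 + √2*√g)
M = 48 (M = 12*4 = 48)
Q(T(0))*(d(7, -1) + M) = (-3*√(-2 + √2*√0))*(7 + 48) = -3*√(-2 + √2*0)*55 = -3*√(-2 + 0)*55 = -3*I*√2*55 = -165*I*√2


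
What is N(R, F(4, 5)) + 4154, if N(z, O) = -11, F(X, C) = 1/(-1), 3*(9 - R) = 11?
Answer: 4143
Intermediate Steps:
R = 16/3 (R = 9 - 1/3*11 = 9 - 11/3 = 16/3 ≈ 5.3333)
F(X, C) = -1
N(R, F(4, 5)) + 4154 = -11 + 4154 = 4143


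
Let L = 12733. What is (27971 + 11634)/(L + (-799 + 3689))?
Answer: 39605/15623 ≈ 2.5350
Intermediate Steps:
(27971 + 11634)/(L + (-799 + 3689)) = (27971 + 11634)/(12733 + (-799 + 3689)) = 39605/(12733 + 2890) = 39605/15623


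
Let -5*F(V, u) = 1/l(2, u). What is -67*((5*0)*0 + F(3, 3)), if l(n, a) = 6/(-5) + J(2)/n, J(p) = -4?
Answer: -67/16 ≈ -4.1875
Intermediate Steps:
l(n, a) = -6/5 - 4/n (l(n, a) = 6/(-5) - 4/n = 6*(-⅕) - 4/n = -6/5 - 4/n)
F(V, u) = 1/16 (F(V, u) = -1/(5*(-6/5 - 4/2)) = -1/(5*(-6/5 - 4*½)) = -1/(5*(-6/5 - 2)) = -1/(5*(-16/5)) = -⅕*(-5/16) = 1/16)
-67*((5*0)*0 + F(3, 3)) = -67*((5*0)*0 + 1/16) = -67*(0*0 + 1/16) = -67*(0 + 1/16) = -67*1/16 = -67/16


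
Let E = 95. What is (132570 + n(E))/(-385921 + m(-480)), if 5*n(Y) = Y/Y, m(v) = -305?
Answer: -662851/1931130 ≈ -0.34325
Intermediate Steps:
n(Y) = ⅕ (n(Y) = (Y/Y)/5 = (⅕)*1 = ⅕)
(132570 + n(E))/(-385921 + m(-480)) = (132570 + ⅕)/(-385921 - 305) = (662851/5)/(-386226) = (662851/5)*(-1/386226) = -662851/1931130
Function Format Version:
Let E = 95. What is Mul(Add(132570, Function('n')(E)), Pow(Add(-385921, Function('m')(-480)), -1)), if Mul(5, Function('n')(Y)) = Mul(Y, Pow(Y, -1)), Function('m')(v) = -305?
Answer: Rational(-662851, 1931130) ≈ -0.34325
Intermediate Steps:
Function('n')(Y) = Rational(1, 5) (Function('n')(Y) = Mul(Rational(1, 5), Mul(Y, Pow(Y, -1))) = Mul(Rational(1, 5), 1) = Rational(1, 5))
Mul(Add(132570, Function('n')(E)), Pow(Add(-385921, Function('m')(-480)), -1)) = Mul(Add(132570, Rational(1, 5)), Pow(Add(-385921, -305), -1)) = Mul(Rational(662851, 5), Pow(-386226, -1)) = Mul(Rational(662851, 5), Rational(-1, 386226)) = Rational(-662851, 1931130)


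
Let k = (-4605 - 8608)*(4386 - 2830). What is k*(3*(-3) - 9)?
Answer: 370069704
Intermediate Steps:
k = -20559428 (k = -13213*1556 = -20559428)
k*(3*(-3) - 9) = -20559428*(3*(-3) - 9) = -20559428*(-9 - 9) = -20559428*(-18) = 370069704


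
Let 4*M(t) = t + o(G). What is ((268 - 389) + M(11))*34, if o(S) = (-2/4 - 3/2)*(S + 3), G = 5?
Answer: -8313/2 ≈ -4156.5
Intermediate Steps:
o(S) = -6 - 2*S (o(S) = (-2*1/4 - 3*1/2)*(3 + S) = (-1/2 - 3/2)*(3 + S) = -2*(3 + S) = -6 - 2*S)
M(t) = -4 + t/4 (M(t) = (t + (-6 - 2*5))/4 = (t + (-6 - 10))/4 = (t - 16)/4 = (-16 + t)/4 = -4 + t/4)
((268 - 389) + M(11))*34 = ((268 - 389) + (-4 + (1/4)*11))*34 = (-121 + (-4 + 11/4))*34 = (-121 - 5/4)*34 = -489/4*34 = -8313/2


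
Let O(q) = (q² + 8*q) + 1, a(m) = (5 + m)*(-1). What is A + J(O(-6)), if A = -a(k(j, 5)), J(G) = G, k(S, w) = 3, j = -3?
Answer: -3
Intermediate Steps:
a(m) = -5 - m
O(q) = 1 + q² + 8*q
A = 8 (A = -(-5 - 1*3) = -(-5 - 3) = -1*(-8) = 8)
A + J(O(-6)) = 8 + (1 + (-6)² + 8*(-6)) = 8 + (1 + 36 - 48) = 8 - 11 = -3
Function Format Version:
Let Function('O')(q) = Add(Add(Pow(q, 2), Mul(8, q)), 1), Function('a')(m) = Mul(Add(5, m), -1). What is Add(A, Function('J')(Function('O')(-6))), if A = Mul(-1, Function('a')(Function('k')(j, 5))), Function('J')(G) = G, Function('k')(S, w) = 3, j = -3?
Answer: -3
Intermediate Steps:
Function('a')(m) = Add(-5, Mul(-1, m))
Function('O')(q) = Add(1, Pow(q, 2), Mul(8, q))
A = 8 (A = Mul(-1, Add(-5, Mul(-1, 3))) = Mul(-1, Add(-5, -3)) = Mul(-1, -8) = 8)
Add(A, Function('J')(Function('O')(-6))) = Add(8, Add(1, Pow(-6, 2), Mul(8, -6))) = Add(8, Add(1, 36, -48)) = Add(8, -11) = -3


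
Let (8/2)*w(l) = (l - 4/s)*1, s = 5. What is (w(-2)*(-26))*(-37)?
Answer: -3367/5 ≈ -673.40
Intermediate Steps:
w(l) = -⅕ + l/4 (w(l) = ((l - 4/5)*1)/4 = ((l - 4*⅕)*1)/4 = ((l - ⅘)*1)/4 = ((-⅘ + l)*1)/4 = (-⅘ + l)/4 = -⅕ + l/4)
(w(-2)*(-26))*(-37) = ((-⅕ + (¼)*(-2))*(-26))*(-37) = ((-⅕ - ½)*(-26))*(-37) = -7/10*(-26)*(-37) = (91/5)*(-37) = -3367/5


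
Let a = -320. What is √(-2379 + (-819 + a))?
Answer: I*√3518 ≈ 59.313*I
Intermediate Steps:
√(-2379 + (-819 + a)) = √(-2379 + (-819 - 320)) = √(-2379 - 1139) = √(-3518) = I*√3518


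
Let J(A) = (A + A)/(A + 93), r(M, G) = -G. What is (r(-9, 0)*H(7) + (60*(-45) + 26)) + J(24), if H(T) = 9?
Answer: -104270/39 ≈ -2673.6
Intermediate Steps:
J(A) = 2*A/(93 + A) (J(A) = (2*A)/(93 + A) = 2*A/(93 + A))
(r(-9, 0)*H(7) + (60*(-45) + 26)) + J(24) = (-1*0*9 + (60*(-45) + 26)) + 2*24/(93 + 24) = (0*9 + (-2700 + 26)) + 2*24/117 = (0 - 2674) + 2*24*(1/117) = -2674 + 16/39 = -104270/39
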